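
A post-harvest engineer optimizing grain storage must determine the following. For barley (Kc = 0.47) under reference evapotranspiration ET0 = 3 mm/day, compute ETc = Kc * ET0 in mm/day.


ETc = Kc * ET0
    = 0.47 * 3
    = 1.41 mm/day


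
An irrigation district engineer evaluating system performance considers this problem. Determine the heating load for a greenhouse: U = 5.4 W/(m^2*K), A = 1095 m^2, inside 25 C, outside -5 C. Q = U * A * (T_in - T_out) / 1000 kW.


dT = 25 - (-5) = 30 K
Q = U * A * dT
  = 5.4 * 1095 * 30
  = 177390 W = 177.39 kW


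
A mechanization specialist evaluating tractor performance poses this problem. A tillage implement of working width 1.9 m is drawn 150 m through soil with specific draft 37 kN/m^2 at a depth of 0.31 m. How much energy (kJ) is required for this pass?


E = k * d * w * L
  = 37 * 0.31 * 1.9 * 150
  = 3268.95 kJ


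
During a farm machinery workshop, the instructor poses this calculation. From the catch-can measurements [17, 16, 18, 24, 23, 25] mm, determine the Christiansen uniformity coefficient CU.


xbar = 123 / 6 = 20.500
sum|xi - xbar| = 21
CU = 100 * (1 - 21 / (6 * 20.500))
   = 100 * (1 - 0.1707)
   = 82.93%


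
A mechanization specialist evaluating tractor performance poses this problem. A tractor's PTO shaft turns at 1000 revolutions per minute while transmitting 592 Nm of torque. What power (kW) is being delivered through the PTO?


P = 2*pi*n*T / 60000
  = 2*pi * 1000 * 592 / 60000
  = 3719645.70 / 60000
  = 61.99 kW


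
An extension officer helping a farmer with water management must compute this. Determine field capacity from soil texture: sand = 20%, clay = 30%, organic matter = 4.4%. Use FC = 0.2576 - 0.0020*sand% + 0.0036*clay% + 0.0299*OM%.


FC = 0.2576 - 0.0020*20 + 0.0036*30 + 0.0299*4.4
   = 0.2576 - 0.0400 + 0.1080 + 0.1316
   = 0.4572


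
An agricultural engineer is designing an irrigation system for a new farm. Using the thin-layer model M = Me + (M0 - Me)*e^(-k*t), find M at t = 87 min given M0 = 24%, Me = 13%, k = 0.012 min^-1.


M = Me + (M0 - Me) * e^(-k*t)
  = 13 + (24 - 13) * e^(-0.012*87)
  = 13 + 11 * e^(-1.044)
  = 13 + 11 * 0.35204
  = 13 + 3.8725
  = 16.87%


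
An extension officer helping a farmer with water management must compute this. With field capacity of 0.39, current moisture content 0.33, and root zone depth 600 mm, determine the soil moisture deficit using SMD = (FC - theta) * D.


SMD = (FC - theta) * D
    = (0.39 - 0.33) * 600
    = 0.060 * 600
    = 36 mm


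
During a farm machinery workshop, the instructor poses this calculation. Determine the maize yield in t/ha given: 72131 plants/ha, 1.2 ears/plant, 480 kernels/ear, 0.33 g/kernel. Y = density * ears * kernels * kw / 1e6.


Y = density * ears * kernels * kw
  = 72131 * 1.2 * 480 * 0.33 g/ha
  = 13710660.48 g/ha
  = 13710.66 kg/ha = 13.71 t/ha


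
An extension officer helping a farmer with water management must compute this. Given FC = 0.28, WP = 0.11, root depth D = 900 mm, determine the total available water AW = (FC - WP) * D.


AW = (FC - WP) * D
   = (0.28 - 0.11) * 900
   = 0.17 * 900
   = 153 mm


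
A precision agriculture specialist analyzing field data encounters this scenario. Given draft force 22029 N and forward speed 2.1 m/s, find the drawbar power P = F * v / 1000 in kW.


P = F * v / 1000
  = 22029 * 2.1 / 1000
  = 46260.90 / 1000
  = 46.26 kW


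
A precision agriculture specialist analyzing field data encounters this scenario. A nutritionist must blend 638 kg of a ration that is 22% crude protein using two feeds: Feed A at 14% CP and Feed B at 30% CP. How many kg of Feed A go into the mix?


parts_A = CP_b - target = 30 - 22 = 8
parts_B = target - CP_a = 22 - 14 = 8
total_parts = 8 + 8 = 16
Feed A = 638 * 8 / 16 = 319 kg
Feed B = 638 * 8 / 16 = 319 kg


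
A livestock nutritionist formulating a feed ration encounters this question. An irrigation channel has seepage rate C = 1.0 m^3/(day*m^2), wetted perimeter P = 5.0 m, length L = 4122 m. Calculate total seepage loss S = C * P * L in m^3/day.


S = C * P * L
  = 1.0 * 5.0 * 4122
  = 20610 m^3/day


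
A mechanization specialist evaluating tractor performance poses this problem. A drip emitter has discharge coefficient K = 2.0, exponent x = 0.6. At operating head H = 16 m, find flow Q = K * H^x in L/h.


Q = K * H^x
  = 2.0 * 16^0.6
  = 2.0 * 5.2780
  = 10.56 L/h


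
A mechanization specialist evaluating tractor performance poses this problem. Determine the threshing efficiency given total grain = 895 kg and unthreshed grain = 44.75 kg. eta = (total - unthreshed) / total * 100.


eta = (total - unthreshed) / total * 100
    = (895 - 44.75) / 895 * 100
    = 850.25 / 895 * 100
    = 95%


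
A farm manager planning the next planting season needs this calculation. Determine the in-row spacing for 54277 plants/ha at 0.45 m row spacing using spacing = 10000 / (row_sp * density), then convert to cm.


spacing = 10000 / (row_sp * density)
        = 10000 / (0.45 * 54277)
        = 10000 / 24424.65
        = 0.40942 m = 40.94 cm


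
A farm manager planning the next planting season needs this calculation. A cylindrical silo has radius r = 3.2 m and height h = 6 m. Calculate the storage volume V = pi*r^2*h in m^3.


V = pi * r^2 * h
  = pi * 3.2^2 * 6
  = pi * 10.24 * 6
  = 193.02 m^3


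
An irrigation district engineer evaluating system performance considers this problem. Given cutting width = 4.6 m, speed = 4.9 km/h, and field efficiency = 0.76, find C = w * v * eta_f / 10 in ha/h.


C = w * v * eta_f / 10
  = 4.6 * 4.9 * 0.76 / 10
  = 17.13 / 10
  = 1.71 ha/h


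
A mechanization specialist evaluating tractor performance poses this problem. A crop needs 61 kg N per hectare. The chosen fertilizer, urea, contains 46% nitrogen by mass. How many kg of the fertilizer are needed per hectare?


Rate = N_required / (N_content / 100)
     = 61 / (46 / 100)
     = 61 / 0.46
     = 132.61 kg/ha


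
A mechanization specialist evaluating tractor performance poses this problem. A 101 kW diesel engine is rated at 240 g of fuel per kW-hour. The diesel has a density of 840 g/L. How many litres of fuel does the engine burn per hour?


FC = P * BSFC / rho_fuel
   = 101 * 240 / 840
   = 24240 / 840
   = 28.86 L/h


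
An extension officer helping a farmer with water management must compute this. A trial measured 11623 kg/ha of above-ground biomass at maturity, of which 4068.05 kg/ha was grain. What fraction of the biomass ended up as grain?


HI = grain_yield / biomass
   = 4068.05 / 11623
   = 0.35


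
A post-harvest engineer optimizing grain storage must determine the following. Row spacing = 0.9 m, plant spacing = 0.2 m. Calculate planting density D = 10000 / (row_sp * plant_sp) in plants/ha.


D = 10000 / (row_sp * plant_sp)
  = 10000 / (0.9 * 0.2)
  = 10000 / 0.1800
  = 55555.56 plants/ha


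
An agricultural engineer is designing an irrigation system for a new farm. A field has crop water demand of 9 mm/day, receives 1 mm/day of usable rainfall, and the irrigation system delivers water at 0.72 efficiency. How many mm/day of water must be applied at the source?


IWR = (ETc - Pe) / Ea
    = (9 - 1) / 0.72
    = 8 / 0.72
    = 11.11 mm/day


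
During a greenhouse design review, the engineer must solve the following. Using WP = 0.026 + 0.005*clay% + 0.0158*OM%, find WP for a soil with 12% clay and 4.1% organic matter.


WP = 0.026 + 0.005*12 + 0.0158*4.1
   = 0.026 + 0.0600 + 0.0648
   = 0.1508


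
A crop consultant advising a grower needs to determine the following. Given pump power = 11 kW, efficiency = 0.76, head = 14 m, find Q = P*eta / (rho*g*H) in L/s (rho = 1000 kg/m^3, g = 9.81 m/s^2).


Q = (P * 1000 * eta) / (rho * g * H)
  = (11 * 1000 * 0.76) / (1000 * 9.81 * 14)
  = 8360 / 137340
  = 0.06087 m^3/s = 60.87 L/s


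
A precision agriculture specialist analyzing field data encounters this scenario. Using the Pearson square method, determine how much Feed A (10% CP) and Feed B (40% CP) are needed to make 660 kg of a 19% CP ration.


parts_A = CP_b - target = 40 - 19 = 21
parts_B = target - CP_a = 19 - 10 = 9
total_parts = 21 + 9 = 30
Feed A = 660 * 21 / 30 = 462 kg
Feed B = 660 * 9 / 30 = 198 kg

462 kg


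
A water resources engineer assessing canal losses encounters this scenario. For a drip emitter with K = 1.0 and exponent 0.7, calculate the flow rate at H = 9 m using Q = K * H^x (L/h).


Q = K * H^x
  = 1.0 * 9^0.7
  = 1.0 * 4.6555
  = 4.66 L/h


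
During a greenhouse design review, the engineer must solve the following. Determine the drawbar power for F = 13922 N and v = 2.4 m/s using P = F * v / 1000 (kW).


P = F * v / 1000
  = 13922 * 2.4 / 1000
  = 33412.80 / 1000
  = 33.41 kW


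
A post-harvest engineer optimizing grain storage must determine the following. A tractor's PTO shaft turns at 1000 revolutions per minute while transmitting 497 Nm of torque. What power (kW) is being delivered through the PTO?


P = 2*pi*n*T / 60000
  = 2*pi * 1000 * 497 / 60000
  = 3122743.10 / 60000
  = 52.05 kW


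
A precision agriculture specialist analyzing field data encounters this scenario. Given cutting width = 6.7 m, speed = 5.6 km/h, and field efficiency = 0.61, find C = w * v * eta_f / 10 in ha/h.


C = w * v * eta_f / 10
  = 6.7 * 5.6 * 0.61 / 10
  = 22.89 / 10
  = 2.29 ha/h


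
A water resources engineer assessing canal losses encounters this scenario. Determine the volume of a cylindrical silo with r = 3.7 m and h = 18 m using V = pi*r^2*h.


V = pi * r^2 * h
  = pi * 3.7^2 * 18
  = pi * 13.69 * 18
  = 774.15 m^3


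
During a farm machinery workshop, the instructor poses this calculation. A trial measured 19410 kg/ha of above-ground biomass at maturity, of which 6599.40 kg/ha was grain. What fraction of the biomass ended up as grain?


HI = grain_yield / biomass
   = 6599.40 / 19410
   = 0.34


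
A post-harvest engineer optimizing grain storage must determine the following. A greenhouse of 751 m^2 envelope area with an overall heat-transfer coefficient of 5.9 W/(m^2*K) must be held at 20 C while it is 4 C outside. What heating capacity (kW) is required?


dT = 20 - (4) = 16 K
Q = U * A * dT
  = 5.9 * 751 * 16
  = 70894.40 W = 70.89 kW


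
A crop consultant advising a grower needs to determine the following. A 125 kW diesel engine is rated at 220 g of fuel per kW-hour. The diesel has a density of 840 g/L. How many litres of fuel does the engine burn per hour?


FC = P * BSFC / rho_fuel
   = 125 * 220 / 840
   = 27500 / 840
   = 32.74 L/h


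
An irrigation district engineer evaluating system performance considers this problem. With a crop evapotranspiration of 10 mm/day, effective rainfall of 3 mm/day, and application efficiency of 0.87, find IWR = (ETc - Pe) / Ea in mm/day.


IWR = (ETc - Pe) / Ea
    = (10 - 3) / 0.87
    = 7 / 0.87
    = 8.05 mm/day


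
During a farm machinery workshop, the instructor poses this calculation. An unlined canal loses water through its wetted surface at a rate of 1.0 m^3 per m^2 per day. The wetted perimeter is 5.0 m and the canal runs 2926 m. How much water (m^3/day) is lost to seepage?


S = C * P * L
  = 1.0 * 5.0 * 2926
  = 14630 m^3/day


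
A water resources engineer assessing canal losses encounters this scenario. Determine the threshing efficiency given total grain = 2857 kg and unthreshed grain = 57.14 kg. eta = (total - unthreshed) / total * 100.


eta = (total - unthreshed) / total * 100
    = (2857 - 57.14) / 2857 * 100
    = 2799.86 / 2857 * 100
    = 98%


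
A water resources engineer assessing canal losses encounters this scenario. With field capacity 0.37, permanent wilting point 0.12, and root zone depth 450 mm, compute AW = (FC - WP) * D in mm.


AW = (FC - WP) * D
   = (0.37 - 0.12) * 450
   = 0.25 * 450
   = 112.50 mm


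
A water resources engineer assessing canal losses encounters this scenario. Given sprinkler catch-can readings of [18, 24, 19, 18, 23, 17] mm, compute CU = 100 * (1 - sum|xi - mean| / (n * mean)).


xbar = 119 / 6 = 19.833
sum|xi - xbar| = 14.667
CU = 100 * (1 - 14.667 / (6 * 19.833))
   = 100 * (1 - 0.1232)
   = 87.68%


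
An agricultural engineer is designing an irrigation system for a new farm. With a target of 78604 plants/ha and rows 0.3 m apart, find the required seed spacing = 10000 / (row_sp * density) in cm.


spacing = 10000 / (row_sp * density)
        = 10000 / (0.3 * 78604)
        = 10000 / 23581.20
        = 0.42407 m = 42.41 cm


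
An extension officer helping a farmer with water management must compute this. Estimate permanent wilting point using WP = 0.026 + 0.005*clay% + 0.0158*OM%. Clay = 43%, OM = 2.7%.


WP = 0.026 + 0.005*43 + 0.0158*2.7
   = 0.026 + 0.2150 + 0.0427
   = 0.2837


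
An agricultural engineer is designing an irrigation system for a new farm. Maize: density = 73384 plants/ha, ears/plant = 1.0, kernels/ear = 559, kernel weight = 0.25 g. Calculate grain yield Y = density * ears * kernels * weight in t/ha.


Y = density * ears * kernels * kw
  = 73384 * 1.0 * 559 * 0.25 g/ha
  = 10255414 g/ha
  = 10255.41 kg/ha = 10.26 t/ha


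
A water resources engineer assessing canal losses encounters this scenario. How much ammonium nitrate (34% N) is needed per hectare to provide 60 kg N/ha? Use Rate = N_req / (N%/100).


Rate = N_required / (N_content / 100)
     = 60 / (34 / 100)
     = 60 / 0.34
     = 176.47 kg/ha


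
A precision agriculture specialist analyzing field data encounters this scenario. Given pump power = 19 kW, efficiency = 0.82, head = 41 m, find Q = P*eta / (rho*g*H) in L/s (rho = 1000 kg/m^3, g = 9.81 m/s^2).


Q = (P * 1000 * eta) / (rho * g * H)
  = (19 * 1000 * 0.82) / (1000 * 9.81 * 41)
  = 15580 / 402210
  = 0.03874 m^3/s = 38.74 L/s


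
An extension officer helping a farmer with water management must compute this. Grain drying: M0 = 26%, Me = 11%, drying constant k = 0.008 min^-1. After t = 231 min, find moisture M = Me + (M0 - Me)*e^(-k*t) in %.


M = Me + (M0 - Me) * e^(-k*t)
  = 11 + (26 - 11) * e^(-0.008*231)
  = 11 + 15 * e^(-1.848)
  = 11 + 15 * 0.15755
  = 11 + 2.3633
  = 13.36%


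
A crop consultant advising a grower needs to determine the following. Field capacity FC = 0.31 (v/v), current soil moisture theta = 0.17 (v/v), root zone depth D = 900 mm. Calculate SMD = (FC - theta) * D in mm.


SMD = (FC - theta) * D
    = (0.31 - 0.17) * 900
    = 0.140 * 900
    = 126 mm


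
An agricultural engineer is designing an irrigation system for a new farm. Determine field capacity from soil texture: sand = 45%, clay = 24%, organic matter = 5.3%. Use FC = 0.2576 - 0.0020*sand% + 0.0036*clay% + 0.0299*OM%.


FC = 0.2576 - 0.0020*45 + 0.0036*24 + 0.0299*5.3
   = 0.2576 - 0.0900 + 0.0864 + 0.1585
   = 0.4125


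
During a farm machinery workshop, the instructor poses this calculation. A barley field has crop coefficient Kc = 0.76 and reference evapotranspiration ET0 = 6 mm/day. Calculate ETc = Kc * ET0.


ETc = Kc * ET0
    = 0.76 * 6
    = 4.56 mm/day


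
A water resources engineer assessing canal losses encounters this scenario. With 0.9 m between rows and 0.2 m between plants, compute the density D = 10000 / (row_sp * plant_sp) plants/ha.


D = 10000 / (row_sp * plant_sp)
  = 10000 / (0.9 * 0.2)
  = 10000 / 0.1800
  = 55555.56 plants/ha


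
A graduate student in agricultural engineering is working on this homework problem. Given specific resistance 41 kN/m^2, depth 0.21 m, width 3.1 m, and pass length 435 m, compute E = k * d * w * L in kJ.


E = k * d * w * L
  = 41 * 0.21 * 3.1 * 435
  = 11610.59 kJ


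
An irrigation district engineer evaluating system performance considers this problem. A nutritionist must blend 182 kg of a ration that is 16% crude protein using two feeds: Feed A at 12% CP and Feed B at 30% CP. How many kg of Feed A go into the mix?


parts_A = CP_b - target = 30 - 16 = 14
parts_B = target - CP_a = 16 - 12 = 4
total_parts = 14 + 4 = 18
Feed A = 182 * 14 / 18 = 141.56 kg
Feed B = 182 * 4 / 18 = 40.44 kg

141.56 kg


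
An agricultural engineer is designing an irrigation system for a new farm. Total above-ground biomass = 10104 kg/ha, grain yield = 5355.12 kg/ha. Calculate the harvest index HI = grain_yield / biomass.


HI = grain_yield / biomass
   = 5355.12 / 10104
   = 0.53


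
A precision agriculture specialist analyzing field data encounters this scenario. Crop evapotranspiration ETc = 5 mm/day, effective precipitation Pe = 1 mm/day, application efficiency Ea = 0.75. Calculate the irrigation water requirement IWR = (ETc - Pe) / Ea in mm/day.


IWR = (ETc - Pe) / Ea
    = (5 - 1) / 0.75
    = 4 / 0.75
    = 5.33 mm/day


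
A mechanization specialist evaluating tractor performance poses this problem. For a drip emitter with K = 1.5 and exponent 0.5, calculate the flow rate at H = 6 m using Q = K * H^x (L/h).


Q = K * H^x
  = 1.5 * 6^0.5
  = 1.5 * 2.4495
  = 3.67 L/h


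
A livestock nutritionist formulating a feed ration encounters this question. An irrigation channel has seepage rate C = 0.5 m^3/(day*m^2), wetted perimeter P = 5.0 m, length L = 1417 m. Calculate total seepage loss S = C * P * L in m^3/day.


S = C * P * L
  = 0.5 * 5.0 * 1417
  = 3542.50 m^3/day


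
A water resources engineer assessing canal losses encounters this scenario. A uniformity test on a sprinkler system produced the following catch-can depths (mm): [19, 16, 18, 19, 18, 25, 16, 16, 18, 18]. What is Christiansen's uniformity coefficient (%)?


xbar = 183 / 10 = 18.300
sum|xi - xbar| = 16.200
CU = 100 * (1 - 16.200 / (10 * 18.300))
   = 100 * (1 - 0.0885)
   = 91.15%


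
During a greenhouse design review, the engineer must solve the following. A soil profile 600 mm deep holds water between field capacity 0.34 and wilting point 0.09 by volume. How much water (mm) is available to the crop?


AW = (FC - WP) * D
   = (0.34 - 0.09) * 600
   = 0.25 * 600
   = 150 mm


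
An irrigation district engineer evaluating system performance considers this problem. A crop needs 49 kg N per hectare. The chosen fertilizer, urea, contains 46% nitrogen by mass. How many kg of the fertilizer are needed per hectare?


Rate = N_required / (N_content / 100)
     = 49 / (46 / 100)
     = 49 / 0.46
     = 106.52 kg/ha


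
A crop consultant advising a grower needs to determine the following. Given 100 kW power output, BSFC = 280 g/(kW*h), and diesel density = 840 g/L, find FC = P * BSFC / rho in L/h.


FC = P * BSFC / rho_fuel
   = 100 * 280 / 840
   = 28000 / 840
   = 33.33 L/h


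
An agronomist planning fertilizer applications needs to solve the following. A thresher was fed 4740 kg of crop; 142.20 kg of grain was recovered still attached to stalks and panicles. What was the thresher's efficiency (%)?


eta = (total - unthreshed) / total * 100
    = (4740 - 142.20) / 4740 * 100
    = 4597.80 / 4740 * 100
    = 97%


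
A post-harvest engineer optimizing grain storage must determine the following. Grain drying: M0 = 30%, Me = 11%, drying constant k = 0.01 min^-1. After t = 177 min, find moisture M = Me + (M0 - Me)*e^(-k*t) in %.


M = Me + (M0 - Me) * e^(-k*t)
  = 11 + (30 - 11) * e^(-0.01*177)
  = 11 + 19 * e^(-1.770)
  = 11 + 19 * 0.17033
  = 11 + 3.2363
  = 14.24%


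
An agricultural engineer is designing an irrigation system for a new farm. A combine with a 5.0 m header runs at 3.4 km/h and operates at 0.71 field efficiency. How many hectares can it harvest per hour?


C = w * v * eta_f / 10
  = 5.0 * 3.4 * 0.71 / 10
  = 12.07 / 10
  = 1.21 ha/h


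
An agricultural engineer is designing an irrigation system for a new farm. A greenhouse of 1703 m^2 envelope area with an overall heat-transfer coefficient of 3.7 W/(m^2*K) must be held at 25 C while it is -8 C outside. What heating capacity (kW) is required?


dT = 25 - (-8) = 33 K
Q = U * A * dT
  = 3.7 * 1703 * 33
  = 207936.30 W = 207.94 kW


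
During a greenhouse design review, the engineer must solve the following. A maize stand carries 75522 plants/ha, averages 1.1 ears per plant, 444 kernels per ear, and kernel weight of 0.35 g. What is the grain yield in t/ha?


Y = density * ears * kernels * kw
  = 75522 * 1.1 * 444 * 0.35 g/ha
  = 12909730.68 g/ha
  = 12909.73 kg/ha = 12.91 t/ha


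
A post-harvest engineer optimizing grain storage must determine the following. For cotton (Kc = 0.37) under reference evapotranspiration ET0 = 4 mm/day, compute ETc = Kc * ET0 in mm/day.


ETc = Kc * ET0
    = 0.37 * 4
    = 1.48 mm/day


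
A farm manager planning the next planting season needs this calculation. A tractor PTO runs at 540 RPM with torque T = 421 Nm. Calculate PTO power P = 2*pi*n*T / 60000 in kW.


P = 2*pi*n*T / 60000
  = 2*pi * 540 * 421 / 60000
  = 1428419.35 / 60000
  = 23.81 kW


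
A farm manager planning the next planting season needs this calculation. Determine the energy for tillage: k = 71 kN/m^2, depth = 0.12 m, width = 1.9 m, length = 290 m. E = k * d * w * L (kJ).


E = k * d * w * L
  = 71 * 0.12 * 1.9 * 290
  = 4694.52 kJ


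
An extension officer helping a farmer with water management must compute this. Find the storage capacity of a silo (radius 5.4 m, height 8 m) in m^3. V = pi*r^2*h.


V = pi * r^2 * h
  = pi * 5.4^2 * 8
  = pi * 29.16 * 8
  = 732.87 m^3


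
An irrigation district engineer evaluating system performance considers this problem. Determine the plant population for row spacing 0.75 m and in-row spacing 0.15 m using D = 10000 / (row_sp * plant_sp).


D = 10000 / (row_sp * plant_sp)
  = 10000 / (0.75 * 0.15)
  = 10000 / 0.1125
  = 88888.89 plants/ha


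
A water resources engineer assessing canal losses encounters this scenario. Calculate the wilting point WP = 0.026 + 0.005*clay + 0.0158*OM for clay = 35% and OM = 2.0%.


WP = 0.026 + 0.005*35 + 0.0158*2.0
   = 0.026 + 0.1750 + 0.0316
   = 0.2326


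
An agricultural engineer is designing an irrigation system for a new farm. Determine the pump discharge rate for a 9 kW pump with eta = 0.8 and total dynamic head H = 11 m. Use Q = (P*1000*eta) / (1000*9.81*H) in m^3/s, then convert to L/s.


Q = (P * 1000 * eta) / (rho * g * H)
  = (9 * 1000 * 0.8) / (1000 * 9.81 * 11)
  = 7200 / 107910
  = 0.06672 m^3/s = 66.72 L/s


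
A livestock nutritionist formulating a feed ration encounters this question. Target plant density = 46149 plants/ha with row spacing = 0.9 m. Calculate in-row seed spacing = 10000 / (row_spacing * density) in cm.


spacing = 10000 / (row_sp * density)
        = 10000 / (0.9 * 46149)
        = 10000 / 41534.10
        = 0.24077 m = 24.08 cm


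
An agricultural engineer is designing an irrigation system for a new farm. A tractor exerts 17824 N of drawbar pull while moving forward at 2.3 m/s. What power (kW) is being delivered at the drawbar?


P = F * v / 1000
  = 17824 * 2.3 / 1000
  = 40995.20 / 1000
  = 41.00 kW


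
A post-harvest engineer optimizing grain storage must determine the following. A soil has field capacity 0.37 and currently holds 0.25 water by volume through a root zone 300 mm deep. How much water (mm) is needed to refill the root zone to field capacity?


SMD = (FC - theta) * D
    = (0.37 - 0.25) * 300
    = 0.120 * 300
    = 36 mm


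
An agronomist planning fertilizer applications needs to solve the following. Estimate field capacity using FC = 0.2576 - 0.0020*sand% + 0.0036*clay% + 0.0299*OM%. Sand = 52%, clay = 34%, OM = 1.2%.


FC = 0.2576 - 0.0020*52 + 0.0036*34 + 0.0299*1.2
   = 0.2576 - 0.1040 + 0.1224 + 0.0359
   = 0.3119


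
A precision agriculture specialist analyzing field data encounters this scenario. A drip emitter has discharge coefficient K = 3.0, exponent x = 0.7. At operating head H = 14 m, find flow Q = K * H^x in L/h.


Q = K * H^x
  = 3.0 * 14^0.7
  = 3.0 * 6.3429
  = 19.03 L/h


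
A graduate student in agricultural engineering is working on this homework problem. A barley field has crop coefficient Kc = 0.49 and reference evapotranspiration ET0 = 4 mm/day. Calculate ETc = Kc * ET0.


ETc = Kc * ET0
    = 0.49 * 4
    = 1.96 mm/day


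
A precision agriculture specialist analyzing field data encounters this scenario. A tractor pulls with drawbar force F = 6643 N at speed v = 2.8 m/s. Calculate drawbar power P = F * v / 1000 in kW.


P = F * v / 1000
  = 6643 * 2.8 / 1000
  = 18600.40 / 1000
  = 18.60 kW


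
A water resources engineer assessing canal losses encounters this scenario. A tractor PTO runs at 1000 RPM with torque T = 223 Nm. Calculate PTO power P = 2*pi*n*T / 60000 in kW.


P = 2*pi*n*T / 60000
  = 2*pi * 1000 * 223 / 60000
  = 1401150.32 / 60000
  = 23.35 kW


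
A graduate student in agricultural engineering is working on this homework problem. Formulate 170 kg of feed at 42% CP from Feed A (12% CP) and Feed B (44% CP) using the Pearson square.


parts_A = CP_b - target = 44 - 42 = 2
parts_B = target - CP_a = 42 - 12 = 30
total_parts = 2 + 30 = 32
Feed A = 170 * 2 / 32 = 10.63 kg
Feed B = 170 * 30 / 32 = 159.38 kg

10.63 kg


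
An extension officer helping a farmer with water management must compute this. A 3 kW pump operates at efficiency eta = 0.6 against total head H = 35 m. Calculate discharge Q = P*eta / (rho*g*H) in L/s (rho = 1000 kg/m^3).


Q = (P * 1000 * eta) / (rho * g * H)
  = (3 * 1000 * 0.6) / (1000 * 9.81 * 35)
  = 1800 / 343350
  = 0.00524 m^3/s = 5.24 L/s


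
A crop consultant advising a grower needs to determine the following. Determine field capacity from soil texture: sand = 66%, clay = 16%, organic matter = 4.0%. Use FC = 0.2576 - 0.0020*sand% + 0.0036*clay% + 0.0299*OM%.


FC = 0.2576 - 0.0020*66 + 0.0036*16 + 0.0299*4.0
   = 0.2576 - 0.1320 + 0.0576 + 0.1196
   = 0.3028


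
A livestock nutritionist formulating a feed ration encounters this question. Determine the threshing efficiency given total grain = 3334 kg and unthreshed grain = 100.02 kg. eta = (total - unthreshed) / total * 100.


eta = (total - unthreshed) / total * 100
    = (3334 - 100.02) / 3334 * 100
    = 3233.98 / 3334 * 100
    = 97%


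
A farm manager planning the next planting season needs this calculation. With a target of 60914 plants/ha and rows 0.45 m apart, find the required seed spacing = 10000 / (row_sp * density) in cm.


spacing = 10000 / (row_sp * density)
        = 10000 / (0.45 * 60914)
        = 10000 / 27411.30
        = 0.36481 m = 36.48 cm


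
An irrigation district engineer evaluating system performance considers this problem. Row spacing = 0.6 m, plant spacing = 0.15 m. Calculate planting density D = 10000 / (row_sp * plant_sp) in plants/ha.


D = 10000 / (row_sp * plant_sp)
  = 10000 / (0.6 * 0.15)
  = 10000 / 0.0900
  = 111111.11 plants/ha


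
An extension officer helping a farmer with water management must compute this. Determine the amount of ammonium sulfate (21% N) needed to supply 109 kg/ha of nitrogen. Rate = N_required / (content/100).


Rate = N_required / (N_content / 100)
     = 109 / (21 / 100)
     = 109 / 0.21
     = 519.05 kg/ha


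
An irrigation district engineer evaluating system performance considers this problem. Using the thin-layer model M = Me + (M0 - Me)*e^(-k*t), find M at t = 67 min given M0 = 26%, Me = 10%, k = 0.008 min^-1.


M = Me + (M0 - Me) * e^(-k*t)
  = 10 + (26 - 10) * e^(-0.008*67)
  = 10 + 16 * e^(-0.536)
  = 10 + 16 * 0.58508
  = 10 + 9.3613
  = 19.36%


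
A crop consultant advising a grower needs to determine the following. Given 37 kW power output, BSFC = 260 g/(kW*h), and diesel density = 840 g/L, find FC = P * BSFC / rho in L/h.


FC = P * BSFC / rho_fuel
   = 37 * 260 / 840
   = 9620 / 840
   = 11.45 L/h


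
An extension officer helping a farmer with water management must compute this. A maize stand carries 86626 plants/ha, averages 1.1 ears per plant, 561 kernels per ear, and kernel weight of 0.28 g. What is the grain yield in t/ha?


Y = density * ears * kernels * kw
  = 86626 * 1.1 * 561 * 0.28 g/ha
  = 14967933.29 g/ha
  = 14967.93 kg/ha = 14.97 t/ha


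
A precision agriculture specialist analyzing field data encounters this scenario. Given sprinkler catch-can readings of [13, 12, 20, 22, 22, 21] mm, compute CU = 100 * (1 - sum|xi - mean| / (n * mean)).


xbar = 110 / 6 = 18.333
sum|xi - xbar| = 23.333
CU = 100 * (1 - 23.333 / (6 * 18.333))
   = 100 * (1 - 0.2121)
   = 78.79%


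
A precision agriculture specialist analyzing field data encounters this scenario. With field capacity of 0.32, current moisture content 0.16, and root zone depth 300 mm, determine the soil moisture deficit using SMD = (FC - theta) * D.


SMD = (FC - theta) * D
    = (0.32 - 0.16) * 300
    = 0.160 * 300
    = 48 mm


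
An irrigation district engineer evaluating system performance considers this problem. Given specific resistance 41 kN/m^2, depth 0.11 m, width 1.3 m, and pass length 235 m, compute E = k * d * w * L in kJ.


E = k * d * w * L
  = 41 * 0.11 * 1.3 * 235
  = 1377.81 kJ


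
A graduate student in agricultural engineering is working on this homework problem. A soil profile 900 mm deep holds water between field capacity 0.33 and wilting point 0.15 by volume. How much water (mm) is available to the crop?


AW = (FC - WP) * D
   = (0.33 - 0.15) * 900
   = 0.18 * 900
   = 162 mm


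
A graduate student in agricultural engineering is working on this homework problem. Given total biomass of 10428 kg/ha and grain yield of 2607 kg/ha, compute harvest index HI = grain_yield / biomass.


HI = grain_yield / biomass
   = 2607 / 10428
   = 0.25


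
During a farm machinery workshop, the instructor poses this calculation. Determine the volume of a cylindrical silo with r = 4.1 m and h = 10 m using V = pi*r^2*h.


V = pi * r^2 * h
  = pi * 4.1^2 * 10
  = pi * 16.81 * 10
  = 528.10 m^3


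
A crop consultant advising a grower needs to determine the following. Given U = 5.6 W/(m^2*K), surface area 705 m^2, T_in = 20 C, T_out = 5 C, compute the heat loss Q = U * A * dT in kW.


dT = 20 - (5) = 15 K
Q = U * A * dT
  = 5.6 * 705 * 15
  = 59220 W = 59.22 kW


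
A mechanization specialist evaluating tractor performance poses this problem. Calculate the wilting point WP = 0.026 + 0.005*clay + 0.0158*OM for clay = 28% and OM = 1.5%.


WP = 0.026 + 0.005*28 + 0.0158*1.5
   = 0.026 + 0.1400 + 0.0237
   = 0.1897


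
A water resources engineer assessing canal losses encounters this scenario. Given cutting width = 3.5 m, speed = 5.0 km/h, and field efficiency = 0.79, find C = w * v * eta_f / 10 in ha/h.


C = w * v * eta_f / 10
  = 3.5 * 5.0 * 0.79 / 10
  = 13.83 / 10
  = 1.38 ha/h


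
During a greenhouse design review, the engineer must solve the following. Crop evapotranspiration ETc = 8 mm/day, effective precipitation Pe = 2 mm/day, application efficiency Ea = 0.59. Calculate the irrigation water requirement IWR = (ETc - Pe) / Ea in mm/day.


IWR = (ETc - Pe) / Ea
    = (8 - 2) / 0.59
    = 6 / 0.59
    = 10.17 mm/day


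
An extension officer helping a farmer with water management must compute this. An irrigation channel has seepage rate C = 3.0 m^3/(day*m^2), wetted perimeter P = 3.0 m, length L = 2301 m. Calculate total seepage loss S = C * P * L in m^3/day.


S = C * P * L
  = 3.0 * 3.0 * 2301
  = 20709 m^3/day


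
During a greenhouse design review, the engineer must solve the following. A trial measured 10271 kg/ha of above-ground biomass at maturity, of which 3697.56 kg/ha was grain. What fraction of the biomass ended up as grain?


HI = grain_yield / biomass
   = 3697.56 / 10271
   = 0.36


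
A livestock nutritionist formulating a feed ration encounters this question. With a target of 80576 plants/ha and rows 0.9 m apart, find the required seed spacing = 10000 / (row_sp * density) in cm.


spacing = 10000 / (row_sp * density)
        = 10000 / (0.9 * 80576)
        = 10000 / 72518.40
        = 0.13790 m = 13.79 cm


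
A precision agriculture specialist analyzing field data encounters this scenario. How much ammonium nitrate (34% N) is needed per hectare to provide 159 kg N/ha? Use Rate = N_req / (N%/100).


Rate = N_required / (N_content / 100)
     = 159 / (34 / 100)
     = 159 / 0.34
     = 467.65 kg/ha


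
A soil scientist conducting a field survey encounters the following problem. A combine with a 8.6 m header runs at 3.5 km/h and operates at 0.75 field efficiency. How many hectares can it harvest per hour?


C = w * v * eta_f / 10
  = 8.6 * 3.5 * 0.75 / 10
  = 22.58 / 10
  = 2.26 ha/h


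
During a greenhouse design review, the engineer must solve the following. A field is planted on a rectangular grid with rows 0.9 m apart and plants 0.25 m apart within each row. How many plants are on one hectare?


D = 10000 / (row_sp * plant_sp)
  = 10000 / (0.9 * 0.25)
  = 10000 / 0.2250
  = 44444.44 plants/ha


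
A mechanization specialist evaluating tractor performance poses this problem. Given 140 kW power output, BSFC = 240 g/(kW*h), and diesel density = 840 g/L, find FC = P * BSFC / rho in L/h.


FC = P * BSFC / rho_fuel
   = 140 * 240 / 840
   = 33600 / 840
   = 40 L/h


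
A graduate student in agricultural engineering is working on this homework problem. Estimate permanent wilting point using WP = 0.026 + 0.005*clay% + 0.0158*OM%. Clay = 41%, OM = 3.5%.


WP = 0.026 + 0.005*41 + 0.0158*3.5
   = 0.026 + 0.2050 + 0.0553
   = 0.2863


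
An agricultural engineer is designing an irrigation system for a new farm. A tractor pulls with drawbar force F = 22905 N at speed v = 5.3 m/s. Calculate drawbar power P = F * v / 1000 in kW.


P = F * v / 1000
  = 22905 * 5.3 / 1000
  = 121396.50 / 1000
  = 121.40 kW


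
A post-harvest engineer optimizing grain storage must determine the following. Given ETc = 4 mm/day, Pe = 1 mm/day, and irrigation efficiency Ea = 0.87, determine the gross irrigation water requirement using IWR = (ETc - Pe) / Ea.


IWR = (ETc - Pe) / Ea
    = (4 - 1) / 0.87
    = 3 / 0.87
    = 3.45 mm/day


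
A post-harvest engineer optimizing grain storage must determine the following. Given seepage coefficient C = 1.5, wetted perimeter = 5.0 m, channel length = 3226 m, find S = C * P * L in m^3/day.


S = C * P * L
  = 1.5 * 5.0 * 3226
  = 24195 m^3/day


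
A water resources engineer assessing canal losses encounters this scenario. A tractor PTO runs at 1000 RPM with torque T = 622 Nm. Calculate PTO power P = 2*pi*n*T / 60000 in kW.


P = 2*pi*n*T / 60000
  = 2*pi * 1000 * 622 / 60000
  = 3908141.26 / 60000
  = 65.14 kW


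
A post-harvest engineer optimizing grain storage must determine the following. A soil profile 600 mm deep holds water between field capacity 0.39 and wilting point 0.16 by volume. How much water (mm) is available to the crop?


AW = (FC - WP) * D
   = (0.39 - 0.16) * 600
   = 0.23 * 600
   = 138 mm


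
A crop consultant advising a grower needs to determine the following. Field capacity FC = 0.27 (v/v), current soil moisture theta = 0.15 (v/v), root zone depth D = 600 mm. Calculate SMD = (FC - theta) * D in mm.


SMD = (FC - theta) * D
    = (0.27 - 0.15) * 600
    = 0.120 * 600
    = 72 mm


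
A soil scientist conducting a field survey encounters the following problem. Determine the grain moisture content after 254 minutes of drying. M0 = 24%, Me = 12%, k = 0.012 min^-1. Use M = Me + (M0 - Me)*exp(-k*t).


M = Me + (M0 - Me) * e^(-k*t)
  = 12 + (24 - 12) * e^(-0.012*254)
  = 12 + 12 * e^(-3.048)
  = 12 + 12 * 0.04745
  = 12 + 0.5694
  = 12.57%


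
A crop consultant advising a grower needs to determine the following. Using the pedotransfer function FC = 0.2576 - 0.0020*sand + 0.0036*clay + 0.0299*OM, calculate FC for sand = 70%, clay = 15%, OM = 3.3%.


FC = 0.2576 - 0.0020*70 + 0.0036*15 + 0.0299*3.3
   = 0.2576 - 0.1400 + 0.0540 + 0.0987
   = 0.2703


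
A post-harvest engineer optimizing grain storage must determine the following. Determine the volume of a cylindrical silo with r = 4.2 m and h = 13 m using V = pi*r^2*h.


V = pi * r^2 * h
  = pi * 4.2^2 * 13
  = pi * 17.64 * 13
  = 720.43 m^3


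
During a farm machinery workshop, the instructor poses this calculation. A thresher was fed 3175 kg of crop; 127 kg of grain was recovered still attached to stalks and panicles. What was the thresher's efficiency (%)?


eta = (total - unthreshed) / total * 100
    = (3175 - 127) / 3175 * 100
    = 3048 / 3175 * 100
    = 96%


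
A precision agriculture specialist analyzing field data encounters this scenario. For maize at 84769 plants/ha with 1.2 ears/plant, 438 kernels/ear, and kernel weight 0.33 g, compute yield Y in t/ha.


Y = density * ears * kernels * kw
  = 84769 * 1.2 * 438 * 0.33 g/ha
  = 14703013.51 g/ha
  = 14703.01 kg/ha = 14.70 t/ha


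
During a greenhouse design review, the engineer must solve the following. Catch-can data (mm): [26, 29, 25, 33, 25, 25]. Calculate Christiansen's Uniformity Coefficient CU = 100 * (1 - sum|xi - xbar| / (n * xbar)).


xbar = 163 / 6 = 27.167
sum|xi - xbar| = 15.333
CU = 100 * (1 - 15.333 / (6 * 27.167))
   = 100 * (1 - 0.0941)
   = 90.59%


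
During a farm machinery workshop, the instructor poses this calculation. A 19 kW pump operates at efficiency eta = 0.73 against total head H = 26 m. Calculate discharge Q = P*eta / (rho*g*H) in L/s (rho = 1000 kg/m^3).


Q = (P * 1000 * eta) / (rho * g * H)
  = (19 * 1000 * 0.73) / (1000 * 9.81 * 26)
  = 13870 / 255060
  = 0.05438 m^3/s = 54.38 L/s


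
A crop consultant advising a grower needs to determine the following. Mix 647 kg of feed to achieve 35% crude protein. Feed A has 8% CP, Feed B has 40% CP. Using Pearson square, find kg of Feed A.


parts_A = CP_b - target = 40 - 35 = 5
parts_B = target - CP_a = 35 - 8 = 27
total_parts = 5 + 27 = 32
Feed A = 647 * 5 / 32 = 101.09 kg
Feed B = 647 * 27 / 32 = 545.91 kg

101.09 kg


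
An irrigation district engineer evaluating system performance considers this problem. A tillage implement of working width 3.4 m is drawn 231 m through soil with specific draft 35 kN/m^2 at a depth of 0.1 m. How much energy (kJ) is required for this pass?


E = k * d * w * L
  = 35 * 0.1 * 3.4 * 231
  = 2748.90 kJ


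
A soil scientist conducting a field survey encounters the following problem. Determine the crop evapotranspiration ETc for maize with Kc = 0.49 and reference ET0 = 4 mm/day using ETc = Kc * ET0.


ETc = Kc * ET0
    = 0.49 * 4
    = 1.96 mm/day


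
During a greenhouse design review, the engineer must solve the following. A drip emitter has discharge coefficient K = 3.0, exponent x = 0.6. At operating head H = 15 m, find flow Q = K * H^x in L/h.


Q = K * H^x
  = 3.0 * 15^0.6
  = 3.0 * 5.0776
  = 15.23 L/h


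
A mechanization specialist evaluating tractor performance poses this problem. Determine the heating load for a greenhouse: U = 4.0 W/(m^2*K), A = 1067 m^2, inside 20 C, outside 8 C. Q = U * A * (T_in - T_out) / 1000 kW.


dT = 20 - (8) = 12 K
Q = U * A * dT
  = 4.0 * 1067 * 12
  = 51216 W = 51.22 kW


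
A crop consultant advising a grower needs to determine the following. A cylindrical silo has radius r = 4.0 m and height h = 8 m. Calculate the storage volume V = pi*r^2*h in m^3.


V = pi * r^2 * h
  = pi * 4.0^2 * 8
  = pi * 16 * 8
  = 402.12 m^3


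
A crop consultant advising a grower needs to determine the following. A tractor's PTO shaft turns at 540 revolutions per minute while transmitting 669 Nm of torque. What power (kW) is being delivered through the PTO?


P = 2*pi*n*T / 60000
  = 2*pi * 540 * 669 / 60000
  = 2269863.52 / 60000
  = 37.83 kW


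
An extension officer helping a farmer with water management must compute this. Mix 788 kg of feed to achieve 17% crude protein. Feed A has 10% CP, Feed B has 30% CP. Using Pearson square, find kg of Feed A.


parts_A = CP_b - target = 30 - 17 = 13
parts_B = target - CP_a = 17 - 10 = 7
total_parts = 13 + 7 = 20
Feed A = 788 * 13 / 20 = 512.20 kg
Feed B = 788 * 7 / 20 = 275.80 kg

512.20 kg
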